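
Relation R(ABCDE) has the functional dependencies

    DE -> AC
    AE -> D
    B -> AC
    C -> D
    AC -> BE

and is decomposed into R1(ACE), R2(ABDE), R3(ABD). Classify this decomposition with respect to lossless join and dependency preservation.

Lossless test (chase): Rows 1 and 2 agree on AE; apply AE→D and equate their D entries. Rows 2 and 3 agree on B; apply B→AC and equate their AC entries. Rows 2 and 3 agree on AC; apply AC→BE and equate their BE entries. Rows 1 and 2 agree on DE; apply DE→AC and equate their AC entries. Rows 1 and 2 agree on AC; apply AC→BE and equate their BE entries. Row 1 is now all distinguished symbols — the join is lossless.
Dependency preservation: the restricted closure of {C} across the fragments never reaches {D}, so C → D cannot be enforced without a join — not preserved.

lossless but not dependency-preserving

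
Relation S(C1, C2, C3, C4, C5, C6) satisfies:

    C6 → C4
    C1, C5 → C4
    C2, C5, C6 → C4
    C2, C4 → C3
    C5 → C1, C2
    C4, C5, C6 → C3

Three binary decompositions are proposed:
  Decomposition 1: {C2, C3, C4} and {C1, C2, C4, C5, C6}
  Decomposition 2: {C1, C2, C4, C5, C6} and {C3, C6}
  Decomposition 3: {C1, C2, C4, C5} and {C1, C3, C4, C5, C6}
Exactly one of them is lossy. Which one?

Decomposition 1: common = {C2, C4}, closure = {C2, C3, C4} → lossless.
Decomposition 2: common = {C6}, closure = {C4, C6} → lossy.
Decomposition 3: common = {C1, C4, C5}, closure = {C1, C2, C3, C4, C5} → lossless.

Decomposition 2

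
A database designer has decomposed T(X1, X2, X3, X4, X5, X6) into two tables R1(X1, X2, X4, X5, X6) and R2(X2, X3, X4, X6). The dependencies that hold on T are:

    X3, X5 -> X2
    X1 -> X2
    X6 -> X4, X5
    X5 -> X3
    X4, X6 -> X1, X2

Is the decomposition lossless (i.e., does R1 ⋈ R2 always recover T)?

Yes

Common attributes: R1 ∩ R2 = {X2, X4, X6}.
Closure of {X2, X4, X6}: X6 → X4, X5 applies, adding X5; X5 → X3 applies, adding X3; X4, X6 → X1, X2 applies, adding X1. So (X2, X4, X6)⁺ = {X1, X2, X3, X4, X5, X6}.
This closure contains every attribute of R1, so R1 ∩ R2 → R1. The join is lossless.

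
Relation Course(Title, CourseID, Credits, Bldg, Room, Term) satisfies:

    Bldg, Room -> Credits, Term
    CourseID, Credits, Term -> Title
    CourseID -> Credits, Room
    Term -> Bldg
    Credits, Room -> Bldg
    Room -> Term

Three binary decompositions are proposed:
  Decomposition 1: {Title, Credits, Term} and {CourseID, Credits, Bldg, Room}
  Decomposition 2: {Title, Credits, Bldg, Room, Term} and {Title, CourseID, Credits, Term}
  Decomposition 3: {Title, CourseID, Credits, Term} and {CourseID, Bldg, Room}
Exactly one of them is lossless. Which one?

Decomposition 1: common = {Credits}, closure = {Credits} → lossy.
Decomposition 2: common = {Title, Credits, Term}, closure = {Title, Credits, Bldg, Term} → lossy.
Decomposition 3: common = {CourseID}, closure = {Title, CourseID, Credits, Bldg, Room, Term} → lossless.

Decomposition 3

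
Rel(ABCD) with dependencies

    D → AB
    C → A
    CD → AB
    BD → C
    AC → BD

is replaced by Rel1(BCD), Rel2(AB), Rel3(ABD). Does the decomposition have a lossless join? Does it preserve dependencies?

lossless and dependency-preserving

Lossless test (chase): Rows 1 and 3 agree on D; apply D→AB and equate their AB entries. Rows 1 and 3 agree on BD; apply BD→C and equate their C entries. Row 1 is now all distinguished symbols — the join is lossless.
Dependency preservation: C → A; CD → AB; AC → BD are not contained in any single fragment, but the restricted closure of each left-hand side across the fragments still reaches the right-hand side; the remaining FDs each lie inside some fragment. All dependencies are preserved.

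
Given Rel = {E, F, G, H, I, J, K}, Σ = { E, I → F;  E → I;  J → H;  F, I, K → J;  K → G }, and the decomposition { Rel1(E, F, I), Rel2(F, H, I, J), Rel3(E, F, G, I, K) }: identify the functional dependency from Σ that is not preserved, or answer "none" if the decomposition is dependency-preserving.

Check F, I, K → J: no single fragment contains all of {F, I, J, K}, and the restricted closure of {F, I, K} across the fragments never reaches {J}.
E, I → F is preserved.
E → I is preserved.
J → H is preserved.
K → G is preserved.

F, I, K → J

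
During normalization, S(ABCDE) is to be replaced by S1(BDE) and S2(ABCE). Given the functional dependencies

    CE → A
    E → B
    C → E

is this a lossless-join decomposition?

No

Common attributes: S1 ∩ S2 = {BE}.
No dependency enlarges {BE}, so (BE)⁺ = {BE}.
The closure contains neither all of S1 = {BDE} nor all of S2 = {ABCE}, so the common attributes are not a superkey of either fragment. The join is lossy.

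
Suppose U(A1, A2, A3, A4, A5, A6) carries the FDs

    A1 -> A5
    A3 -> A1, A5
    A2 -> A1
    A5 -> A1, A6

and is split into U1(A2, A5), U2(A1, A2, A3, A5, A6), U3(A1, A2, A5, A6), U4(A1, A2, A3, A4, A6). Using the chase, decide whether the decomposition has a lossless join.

Chase test. Columns are A1, A2, A3, A4, A5, A6; row i has aⱼ where attribute j ∈ Ui, else bᵢⱼ.
Initial tableau (one row per fragment):
  row 1: b11 a2 b13 b14 a5 b16
  row 2: a1 a2 a3 b24 a5 a6
  row 3: a1 a2 b33 b34 a5 a6
  row 4: a1 a2 a3 a4 b45 a6
Rows 2 and 4 agree on A1; apply A1→A5 and equate their A5 entries.
Rows 1 and 2 agree on A2; apply A2→A1 and equate their A1 entries.
Rows 1 and 2 agree on A5; apply A5→A1, A6 and equate their A1, A6 entries.
Row 4 is now all distinguished symbols — the join is lossless.

Yes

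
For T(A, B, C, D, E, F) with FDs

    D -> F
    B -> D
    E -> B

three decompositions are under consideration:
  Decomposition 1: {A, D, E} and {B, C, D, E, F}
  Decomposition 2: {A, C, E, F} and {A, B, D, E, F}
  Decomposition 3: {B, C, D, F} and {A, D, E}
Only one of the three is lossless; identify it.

Decomposition 2

Decomposition 1: common = {D, E}, closure = {B, D, E, F} → lossy.
Decomposition 2: common = {A, E, F}, closure = {A, B, D, E, F} → lossless.
Decomposition 3: common = {D}, closure = {D, F} → lossy.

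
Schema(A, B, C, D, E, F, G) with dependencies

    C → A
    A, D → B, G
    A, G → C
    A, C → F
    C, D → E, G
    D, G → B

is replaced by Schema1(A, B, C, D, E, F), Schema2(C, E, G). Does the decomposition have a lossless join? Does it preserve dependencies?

Lossless test: (C, E)⁺ = {A, C, E, F}, which is a superkey of neither fragment — lossy.
Dependency preservation: the restricted closure of {A, D} across the fragments never reaches {B, G}, so A, D → B, G cannot be enforced without a join — not preserved.

lossy and not dependency-preserving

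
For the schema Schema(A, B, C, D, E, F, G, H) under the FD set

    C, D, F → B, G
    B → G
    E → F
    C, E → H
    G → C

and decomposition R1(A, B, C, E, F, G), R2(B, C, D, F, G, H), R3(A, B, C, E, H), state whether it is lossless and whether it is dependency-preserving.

Lossless test (chase): Rows 1 and 3 agree on B; apply B→G and equate their G entries. Rows 1 and 3 agree on E; apply E→F and equate their F entries. Rows 1 and 3 agree on C, E; apply C, E→H and equate their H entries. No row becomes fully distinguished — the join is lossy.
Dependency preservation: every FD's attributes lie within a single fragment, so each can be enforced locally — preserved.

lossy but dependency-preserving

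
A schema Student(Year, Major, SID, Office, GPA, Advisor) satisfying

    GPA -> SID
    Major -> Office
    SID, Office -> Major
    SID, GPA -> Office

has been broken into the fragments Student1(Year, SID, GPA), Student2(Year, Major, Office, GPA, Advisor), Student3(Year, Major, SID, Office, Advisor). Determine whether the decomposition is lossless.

Chase test. Columns are Year, Major, SID, Office, GPA, Advisor; row i has aⱼ where attribute j ∈ Studenti, else bᵢⱼ.
Initial tableau (one row per fragment):
  row 1: a1 b12 a3 b14 a5 b16
  row 2: a1 a2 b23 a4 a5 a6
  row 3: a1 a2 a3 a4 b35 a6
Rows 1 and 2 agree on GPA; apply GPA→SID and equate their SID entries.
Rows 1 and 2 agree on SID, GPA; apply SID, GPA→Office and equate their Office entries.
Rows 1 and 2 agree on SID, Office; apply SID, Office→Major and equate their Major entries.
Row 2 is now all distinguished symbols — the join is lossless.

Yes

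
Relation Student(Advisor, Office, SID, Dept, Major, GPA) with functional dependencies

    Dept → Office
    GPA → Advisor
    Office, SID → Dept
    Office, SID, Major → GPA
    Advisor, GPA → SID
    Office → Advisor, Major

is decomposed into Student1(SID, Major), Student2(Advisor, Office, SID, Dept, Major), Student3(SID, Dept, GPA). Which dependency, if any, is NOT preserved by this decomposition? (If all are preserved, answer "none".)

Check GPA → Advisor: no single fragment contains all of {Advisor, GPA}, and the restricted closure of {GPA} across the fragments never reaches {Advisor}.
Dept → Office is preserved.
Office, SID → Dept is preserved.
Office, SID, Major → GPA is preserved.
Advisor, GPA → SID is preserved.
Office → Advisor, Major is preserved.

GPA → Advisor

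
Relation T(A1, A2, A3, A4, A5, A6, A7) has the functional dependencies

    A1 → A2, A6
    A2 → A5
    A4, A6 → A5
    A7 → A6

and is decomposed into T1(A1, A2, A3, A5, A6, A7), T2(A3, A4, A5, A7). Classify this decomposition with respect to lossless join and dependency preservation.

Lossless test: (A3, A5, A7)⁺ = {A3, A5, A6, A7}, which is a superkey of neither fragment — lossy.
Dependency preservation: the restricted closure of {A4, A6} across the fragments never reaches {A5}, so A4, A6 → A5 cannot be enforced without a join — not preserved.

lossy and not dependency-preserving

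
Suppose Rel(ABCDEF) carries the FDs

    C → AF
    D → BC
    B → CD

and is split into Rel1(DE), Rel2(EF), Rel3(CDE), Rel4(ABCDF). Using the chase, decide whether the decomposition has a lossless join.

Yes

Chase test. Columns are ABCDEF; row i has aⱼ where attribute j ∈ Reli, else bᵢⱼ.
Initial tableau (one row per fragment):
  row 1: b11 b12 b13 a4 a5 b16
  row 2: b21 b22 b23 b24 a5 a6
  row 3: b31 b32 a3 a4 a5 b36
  row 4: a1 a2 a3 a4 b45 a6
Rows 3 and 4 agree on C; apply C→AF and equate their AF entries.
Rows 1 and 3 agree on D; apply D→BC and equate their BC entries.
Rows 1 and 4 agree on D; apply D→BC and equate their BC entries.
Rows 1 and 3 agree on C; apply C→AF and equate their AF entries.
Row 1 is now all distinguished symbols — the join is lossless.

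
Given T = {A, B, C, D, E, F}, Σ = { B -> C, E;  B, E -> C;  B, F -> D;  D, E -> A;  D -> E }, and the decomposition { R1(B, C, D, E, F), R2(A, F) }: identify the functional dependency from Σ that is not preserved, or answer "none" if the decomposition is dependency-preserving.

Check D, E → A: no single fragment contains all of {A, D, E}, and the restricted closure of {D, E} across the fragments never reaches {A}.
B → C, E is preserved.
B, E → C is preserved.
B, F → D is preserved.
D → E is preserved.

D, E -> A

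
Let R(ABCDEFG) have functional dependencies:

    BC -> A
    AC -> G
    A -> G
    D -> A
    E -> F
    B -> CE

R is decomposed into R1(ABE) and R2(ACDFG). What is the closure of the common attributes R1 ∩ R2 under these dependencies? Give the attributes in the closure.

AG

R1 ∩ R2 = {A}.
A → G applies, adding G
Closure: {AG}.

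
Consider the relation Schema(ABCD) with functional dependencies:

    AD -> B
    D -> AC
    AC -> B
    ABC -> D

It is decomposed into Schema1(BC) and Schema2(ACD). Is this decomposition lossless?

Common attributes: Schema1 ∩ Schema2 = {C}.
No dependency enlarges {C}, so (C)⁺ = {C}.
The closure contains neither all of Schema1 = {BC} nor all of Schema2 = {ACD}, so the common attributes are not a superkey of either fragment. The join is lossy.

No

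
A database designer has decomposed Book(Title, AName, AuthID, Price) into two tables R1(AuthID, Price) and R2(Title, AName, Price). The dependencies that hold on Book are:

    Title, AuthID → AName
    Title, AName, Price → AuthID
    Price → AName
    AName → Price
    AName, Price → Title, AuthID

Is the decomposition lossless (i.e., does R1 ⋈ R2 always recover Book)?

Common attributes: R1 ∩ R2 = {Price}.
Closure of {Price}: Price → AName applies, adding AName; AName, Price → Title, AuthID applies, adding Title, AuthID. So (Price)⁺ = {Title, AName, AuthID, Price}.
This closure contains every attribute of R1, so R1 ∩ R2 → R1. The join is lossless.

Yes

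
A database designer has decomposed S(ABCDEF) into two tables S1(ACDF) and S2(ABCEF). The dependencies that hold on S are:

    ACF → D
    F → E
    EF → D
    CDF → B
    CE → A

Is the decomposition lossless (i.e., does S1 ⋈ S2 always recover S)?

Yes

Common attributes: S1 ∩ S2 = {ACF}.
Closure of {ACF}: ACF → D applies, adding D; F → E applies, adding E; CDF → B applies, adding B. So (ACF)⁺ = {ABCDEF}.
This closure contains every attribute of S1, so S1 ∩ S2 → S1. The join is lossless.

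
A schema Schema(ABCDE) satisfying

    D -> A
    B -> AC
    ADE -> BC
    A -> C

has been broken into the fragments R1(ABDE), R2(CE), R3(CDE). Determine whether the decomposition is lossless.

Yes

Chase test. Columns are ABCDE; row i has aⱼ where attribute j ∈ Ri, else bᵢⱼ.
Initial tableau (one row per fragment):
  row 1: a1 a2 b13 a4 a5
  row 2: b21 b22 a3 b24 a5
  row 3: b31 b32 a3 a4 a5
Rows 1 and 3 agree on D; apply D→A and equate their A entries.
Rows 1 and 3 agree on ADE; apply ADE→BC and equate their BC entries.
Row 1 is now all distinguished symbols — the join is lossless.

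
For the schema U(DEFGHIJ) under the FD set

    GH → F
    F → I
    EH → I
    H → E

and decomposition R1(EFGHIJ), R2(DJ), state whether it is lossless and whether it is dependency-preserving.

Lossless test: (J)⁺ = {J}, which is a superkey of neither fragment — lossy.
Dependency preservation: every FD's attributes lie within a single fragment, so each can be enforced locally — preserved.

lossy but dependency-preserving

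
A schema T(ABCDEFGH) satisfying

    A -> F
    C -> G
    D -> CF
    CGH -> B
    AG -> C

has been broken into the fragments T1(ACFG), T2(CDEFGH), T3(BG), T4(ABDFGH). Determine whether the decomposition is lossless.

Chase test. Columns are ABCDEFGH; row i has aⱼ where attribute j ∈ Ti, else bᵢⱼ.
Initial tableau (one row per fragment):
  row 1: a1 b12 a3 b14 b15 a6 a7 b18
  row 2: b21 b22 a3 a4 a5 a6 a7 a8
  row 3: b31 a2 b33 b34 b35 b36 a7 b38
  row 4: a1 a2 b43 a4 b45 a6 a7 a8
Rows 2 and 4 agree on D; apply D→CF and equate their CF entries.
Rows 2 and 4 agree on CGH; apply CGH→B and equate their B entries.
No row becomes fully distinguished — the join is lossy.

No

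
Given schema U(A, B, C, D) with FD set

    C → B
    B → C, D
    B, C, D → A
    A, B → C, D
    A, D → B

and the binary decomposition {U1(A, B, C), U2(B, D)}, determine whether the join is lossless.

Yes

Common attributes: U1 ∩ U2 = {B}.
Closure of {B}: B → C, D applies, adding C, D; B, C, D → A applies, adding A. So (B)⁺ = {A, B, C, D}.
This closure contains every attribute of U1, so U1 ∩ U2 → U1. The join is lossless.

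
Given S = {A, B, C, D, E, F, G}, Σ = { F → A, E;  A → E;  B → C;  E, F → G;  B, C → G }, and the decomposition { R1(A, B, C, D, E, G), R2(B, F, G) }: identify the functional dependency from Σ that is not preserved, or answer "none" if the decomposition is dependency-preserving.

F → A, E

Check F → A, E: no single fragment contains all of {A, E, F}, and the restricted closure of {F} across the fragments never reaches {A, E}.
A → E is preserved.
B → C is preserved.
E, F → G is preserved.
B, C → G is preserved.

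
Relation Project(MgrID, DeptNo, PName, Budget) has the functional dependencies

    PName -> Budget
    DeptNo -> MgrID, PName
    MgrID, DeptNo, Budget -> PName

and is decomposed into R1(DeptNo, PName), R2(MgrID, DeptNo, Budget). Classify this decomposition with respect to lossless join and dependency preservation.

lossless but not dependency-preserving

Lossless test: (DeptNo)⁺ = {MgrID, DeptNo, PName, Budget}, which contains all of one fragment — lossless.
Dependency preservation: the restricted closure of {PName} across the fragments never reaches {Budget}, so PName → Budget cannot be enforced without a join — not preserved.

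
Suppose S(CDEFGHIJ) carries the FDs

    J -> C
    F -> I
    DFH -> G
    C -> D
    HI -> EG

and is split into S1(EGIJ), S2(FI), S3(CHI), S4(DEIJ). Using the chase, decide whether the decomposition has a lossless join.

Chase test. Columns are CDEFGHIJ; row i has aⱼ where attribute j ∈ Si, else bᵢⱼ.
Initial tableau (one row per fragment):
  row 1: b11 b12 a3 b14 a5 b16 a7 a8
  row 2: b21 b22 b23 a4 b25 b26 a7 b28
  row 3: a1 b32 b33 b34 b35 a6 a7 b38
  row 4: b41 a2 a3 b44 b45 b46 a7 a8
Rows 1 and 4 agree on J; apply J→C and equate their C entries.
Rows 1 and 4 agree on C; apply C→D and equate their D entries.
No row becomes fully distinguished — the join is lossy.

No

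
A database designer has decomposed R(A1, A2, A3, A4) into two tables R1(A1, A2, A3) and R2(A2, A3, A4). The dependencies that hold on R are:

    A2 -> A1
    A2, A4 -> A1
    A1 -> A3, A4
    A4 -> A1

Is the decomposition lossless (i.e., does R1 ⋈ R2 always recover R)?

Common attributes: R1 ∩ R2 = {A2, A3}.
Closure of {A2, A3}: A2 → A1 applies, adding A1; A1 → A3, A4 applies, adding A4. So (A2, A3)⁺ = {A1, A2, A3, A4}.
This closure contains every attribute of R1, so R1 ∩ R2 → R1. The join is lossless.

Yes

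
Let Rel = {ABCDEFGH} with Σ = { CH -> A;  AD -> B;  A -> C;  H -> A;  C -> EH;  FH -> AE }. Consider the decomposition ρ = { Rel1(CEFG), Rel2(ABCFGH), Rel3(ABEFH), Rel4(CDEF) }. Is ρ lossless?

Chase test. Columns are ABCDEFGH; row i has aⱼ where attribute j ∈ Reli, else bᵢⱼ.
Initial tableau (one row per fragment):
  row 1: b11 b12 a3 b14 a5 a6 a7 b18
  row 2: a1 a2 a3 b24 b25 a6 a7 a8
  row 3: a1 a2 b33 b34 a5 a6 b37 a8
  row 4: b41 b42 a3 a4 a5 a6 b47 b48
Rows 2 and 3 agree on A; apply A→C and equate their C entries.
Rows 1 and 2 agree on C; apply C→EH and equate their EH entries.
Rows 1 and 4 agree on C; apply C→EH and equate their EH entries.
Rows 1 and 2 agree on FH; apply FH→AE and equate their AE entries.
Rows 1 and 4 agree on FH; apply FH→AE and equate their AE entries.
No row becomes fully distinguished — the join is lossy.

No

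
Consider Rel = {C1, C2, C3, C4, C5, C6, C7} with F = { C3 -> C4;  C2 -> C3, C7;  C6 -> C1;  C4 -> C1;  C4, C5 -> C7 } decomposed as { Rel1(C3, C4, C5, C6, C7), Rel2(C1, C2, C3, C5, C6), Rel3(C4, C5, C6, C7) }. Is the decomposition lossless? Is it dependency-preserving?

Lossless test (chase): Rows 1 and 2 agree on C3; apply C3→C4 and equate their C4 entries. Rows 1 and 2 agree on C6; apply C6→C1 and equate their C1 entries. Rows 1 and 3 agree on C6; apply C6→C1 and equate their C1 entries. Rows 1 and 2 agree on C4, C5; apply C4, C5→C7 and equate their C7 entries. Row 2 is now all distinguished symbols — the join is lossless.
Dependency preservation: the restricted closure of {C2} across the fragments never reaches {C3, C7}, so C2 → C3, C7 cannot be enforced without a join — not preserved.

lossless but not dependency-preserving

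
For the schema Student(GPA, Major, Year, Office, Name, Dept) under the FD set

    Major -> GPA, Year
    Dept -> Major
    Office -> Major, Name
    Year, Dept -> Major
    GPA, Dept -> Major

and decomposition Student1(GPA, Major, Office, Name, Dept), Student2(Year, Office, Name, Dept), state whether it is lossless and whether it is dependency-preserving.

Lossless test: (Office, Name, Dept)⁺ = {GPA, Major, Year, Office, Name, Dept}, which contains all of one fragment — lossless.
Dependency preservation: the restricted closure of {Major} across the fragments never reaches {GPA, Year}, so Major → GPA, Year cannot be enforced without a join — not preserved.

lossless but not dependency-preserving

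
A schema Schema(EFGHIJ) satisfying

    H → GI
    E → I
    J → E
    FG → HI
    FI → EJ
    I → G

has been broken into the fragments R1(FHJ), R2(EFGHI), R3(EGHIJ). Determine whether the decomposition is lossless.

Yes

Chase test. Columns are EFGHIJ; row i has aⱼ where attribute j ∈ Ri, else bᵢⱼ.
Initial tableau (one row per fragment):
  row 1: b11 a2 b13 a4 b15 a6
  row 2: a1 a2 a3 a4 a5 b26
  row 3: a1 b32 a3 a4 a5 a6
Rows 1 and 2 agree on H; apply H→GI and equate their GI entries.
Rows 1 and 3 agree on J; apply J→E and equate their E entries.
Rows 1 and 2 agree on FI; apply FI→EJ and equate their EJ entries.
Row 1 is now all distinguished symbols — the join is lossless.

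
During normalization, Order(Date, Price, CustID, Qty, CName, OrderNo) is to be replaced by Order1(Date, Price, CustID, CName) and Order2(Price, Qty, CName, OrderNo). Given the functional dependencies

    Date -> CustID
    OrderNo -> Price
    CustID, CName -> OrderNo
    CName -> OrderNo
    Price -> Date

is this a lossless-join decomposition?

Common attributes: Order1 ∩ Order2 = {Price, CName}.
Closure of {Price, CName}: CName → OrderNo applies, adding OrderNo; Price → Date applies, adding Date; Date → CustID applies, adding CustID. So (Price, CName)⁺ = {Date, Price, CustID, CName, OrderNo}.
This closure contains every attribute of Order1, so Order1 ∩ Order2 → Order1. The join is lossless.

Yes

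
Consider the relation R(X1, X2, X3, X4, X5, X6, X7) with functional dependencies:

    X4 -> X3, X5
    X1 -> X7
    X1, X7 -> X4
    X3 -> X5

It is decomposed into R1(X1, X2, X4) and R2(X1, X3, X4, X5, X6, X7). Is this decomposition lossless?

No

Common attributes: R1 ∩ R2 = {X1, X4}.
Closure of {X1, X4}: X4 → X3, X5 applies, adding X3, X5; X1 → X7 applies, adding X7. So (X1, X4)⁺ = {X1, X3, X4, X5, X7}.
The closure contains neither all of R1 = {X1, X2, X4} nor all of R2 = {X1, X3, X4, X5, X6, X7}, so the common attributes are not a superkey of either fragment. The join is lossy.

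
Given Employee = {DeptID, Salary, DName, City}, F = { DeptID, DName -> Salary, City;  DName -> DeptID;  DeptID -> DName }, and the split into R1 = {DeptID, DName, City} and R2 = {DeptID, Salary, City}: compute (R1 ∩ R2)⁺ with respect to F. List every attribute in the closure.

DeptID, Salary, DName, City

R1 ∩ R2 = {DeptID, City}.
DeptID → DName applies, adding DName
DeptID, DName → Salary, City applies, adding Salary
Closure: {DeptID, Salary, DName, City}.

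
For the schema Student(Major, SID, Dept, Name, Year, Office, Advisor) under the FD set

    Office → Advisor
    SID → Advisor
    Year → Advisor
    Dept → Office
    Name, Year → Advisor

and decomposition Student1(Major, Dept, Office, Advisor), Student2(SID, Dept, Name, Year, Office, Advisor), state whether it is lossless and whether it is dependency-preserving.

lossy but dependency-preserving

Lossless test: (Dept, Office, Advisor)⁺ = {Dept, Office, Advisor}, which is a superkey of neither fragment — lossy.
Dependency preservation: every FD's attributes lie within a single fragment, so each can be enforced locally — preserved.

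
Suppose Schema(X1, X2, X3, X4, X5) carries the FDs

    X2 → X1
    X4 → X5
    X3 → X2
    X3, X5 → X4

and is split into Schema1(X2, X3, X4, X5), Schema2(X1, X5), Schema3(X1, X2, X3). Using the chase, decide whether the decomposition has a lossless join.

Chase test. Columns are X1, X2, X3, X4, X5; row i has aⱼ where attribute j ∈ Schemai, else bᵢⱼ.
Initial tableau (one row per fragment):
  row 1: b11 a2 a3 a4 a5
  row 2: a1 b22 b23 b24 a5
  row 3: a1 a2 a3 b34 b35
Rows 1 and 3 agree on X2; apply X2→X1 and equate their X1 entries.
Row 1 is now all distinguished symbols — the join is lossless.

Yes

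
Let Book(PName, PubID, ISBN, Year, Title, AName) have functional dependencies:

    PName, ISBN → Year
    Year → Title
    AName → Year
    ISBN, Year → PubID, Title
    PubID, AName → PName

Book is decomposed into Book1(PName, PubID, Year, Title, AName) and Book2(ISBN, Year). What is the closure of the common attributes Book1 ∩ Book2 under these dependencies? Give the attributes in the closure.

Year, Title

Book1 ∩ Book2 = {Year}.
Year → Title applies, adding Title
Closure: {Year, Title}.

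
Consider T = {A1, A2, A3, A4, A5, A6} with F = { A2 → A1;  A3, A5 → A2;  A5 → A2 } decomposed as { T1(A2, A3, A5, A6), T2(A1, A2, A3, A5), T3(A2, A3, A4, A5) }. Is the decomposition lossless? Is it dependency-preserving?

Lossless test (chase): Rows 1 and 2 agree on A2; apply A2→A1 and equate their A1 entries. Rows 1 and 3 agree on A2; apply A2→A1 and equate their A1 entries. No row becomes fully distinguished — the join is lossy.
Dependency preservation: every FD's attributes lie within a single fragment, so each can be enforced locally — preserved.

lossy but dependency-preserving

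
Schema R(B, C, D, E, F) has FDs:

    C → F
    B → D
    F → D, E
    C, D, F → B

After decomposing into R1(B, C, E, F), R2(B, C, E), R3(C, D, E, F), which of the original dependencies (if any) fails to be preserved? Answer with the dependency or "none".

Check B → D: no single fragment contains all of {B, D}, and the restricted closure of {B} across the fragments never reaches {D}.
C → F is preserved.
F → D, E is preserved.
C, D, F → B is preserved.

B → D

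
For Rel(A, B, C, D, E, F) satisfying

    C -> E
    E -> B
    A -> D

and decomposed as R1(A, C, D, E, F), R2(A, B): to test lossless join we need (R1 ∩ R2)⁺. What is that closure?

A, D

R1 ∩ R2 = {A}.
A → D applies, adding D
Closure: {A, D}.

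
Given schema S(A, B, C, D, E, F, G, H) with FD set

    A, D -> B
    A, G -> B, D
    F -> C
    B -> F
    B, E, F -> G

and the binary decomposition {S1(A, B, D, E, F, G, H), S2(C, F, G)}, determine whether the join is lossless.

Common attributes: S1 ∩ S2 = {F, G}.
Closure of {F, G}: F → C applies, adding C. So (F, G)⁺ = {C, F, G}.
This closure contains every attribute of S2, so S1 ∩ S2 → S2. The join is lossless.

Yes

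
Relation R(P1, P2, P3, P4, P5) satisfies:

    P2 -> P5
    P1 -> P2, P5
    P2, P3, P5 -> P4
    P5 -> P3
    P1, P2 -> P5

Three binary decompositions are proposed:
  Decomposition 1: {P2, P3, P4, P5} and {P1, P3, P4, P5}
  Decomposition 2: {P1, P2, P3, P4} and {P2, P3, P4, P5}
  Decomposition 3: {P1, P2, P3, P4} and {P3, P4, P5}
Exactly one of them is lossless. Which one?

Decomposition 2

Decomposition 1: common = {P3, P4, P5}, closure = {P3, P4, P5} → lossy.
Decomposition 2: common = {P2, P3, P4}, closure = {P2, P3, P4, P5} → lossless.
Decomposition 3: common = {P3, P4}, closure = {P3, P4} → lossy.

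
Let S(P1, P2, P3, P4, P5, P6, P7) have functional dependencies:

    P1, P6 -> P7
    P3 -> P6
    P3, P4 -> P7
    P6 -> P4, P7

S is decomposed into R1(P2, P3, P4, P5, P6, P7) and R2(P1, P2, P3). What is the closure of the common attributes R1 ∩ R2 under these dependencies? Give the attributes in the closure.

P2, P3, P4, P6, P7

R1 ∩ R2 = {P2, P3}.
P3 → P6 applies, adding P6
P6 → P4, P7 applies, adding P4, P7
Closure: {P2, P3, P4, P6, P7}.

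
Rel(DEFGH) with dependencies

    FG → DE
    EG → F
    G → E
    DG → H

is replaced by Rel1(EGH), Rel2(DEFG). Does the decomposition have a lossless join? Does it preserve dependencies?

Lossless test: (EG)⁺ = {DEFGH}, which contains all of one fragment — lossless.
Dependency preservation: DG → H is not contained in any single fragment, but the restricted closure of its left-hand side across the fragments still reaches the right-hand side; the remaining FDs each lie inside some fragment. All dependencies are preserved.

lossless and dependency-preserving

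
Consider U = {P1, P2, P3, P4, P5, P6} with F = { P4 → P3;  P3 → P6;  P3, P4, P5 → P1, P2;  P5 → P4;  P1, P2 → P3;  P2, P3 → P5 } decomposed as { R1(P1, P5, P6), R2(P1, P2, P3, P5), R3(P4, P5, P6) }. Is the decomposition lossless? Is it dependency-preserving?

lossless but not dependency-preserving

Lossless test (chase): Rows 1 and 2 agree on P5; apply P5→P4 and equate their P4 entries. Rows 1 and 3 agree on P5; apply P5→P4 and equate their P4 entries. Rows 1 and 2 agree on P4; apply P4→P3 and equate their P3 entries. Rows 1 and 3 agree on P4; apply P4→P3 and equate their P3 entries. Rows 1 and 2 agree on P3; apply P3→P6 and equate their P6 entries. Rows 1 and 2 agree on P3, P4, P5; apply P3, P4, P5→P1, P2 and equate their P1, P2 entries. Rows 1 and 3 agree on P3, P4, P5; apply P3, P4, P5→P1, P2 and equate their P1, P2 entries. Row 1 is now all distinguished symbols — the join is lossless.
Dependency preservation: the restricted closure of {P4} across the fragments never reaches {P3}, so P4 → P3 cannot be enforced without a join — not preserved.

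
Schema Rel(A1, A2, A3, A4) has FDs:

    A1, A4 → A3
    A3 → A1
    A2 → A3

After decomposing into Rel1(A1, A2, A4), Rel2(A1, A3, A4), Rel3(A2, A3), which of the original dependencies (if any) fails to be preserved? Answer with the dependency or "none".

A1, A4 → A3 lies within Rel2.
A3 → A1 lies within Rel2.
A2 → A3 lies within Rel3.
Every dependency is enforceable on the fragments, so the decomposition is dependency-preserving.

none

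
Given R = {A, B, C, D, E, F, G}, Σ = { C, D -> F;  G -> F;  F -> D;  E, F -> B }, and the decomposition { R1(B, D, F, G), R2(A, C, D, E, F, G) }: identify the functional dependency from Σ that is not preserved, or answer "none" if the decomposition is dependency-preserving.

Check E, F → B: no single fragment contains all of {B, E, F}, and the restricted closure of {E, F} across the fragments never reaches {B}.
C, D → F is preserved.
G → F is preserved.
F → D is preserved.

E, F -> B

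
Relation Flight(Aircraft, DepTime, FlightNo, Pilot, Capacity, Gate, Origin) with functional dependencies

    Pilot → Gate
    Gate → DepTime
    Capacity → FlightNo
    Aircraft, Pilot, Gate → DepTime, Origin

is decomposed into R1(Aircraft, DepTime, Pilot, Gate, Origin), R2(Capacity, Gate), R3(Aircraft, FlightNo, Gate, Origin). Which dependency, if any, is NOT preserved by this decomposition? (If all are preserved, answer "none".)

Capacity → FlightNo

Check Capacity → FlightNo: no single fragment contains all of {FlightNo, Capacity}, and the restricted closure of {Capacity} across the fragments never reaches {FlightNo}.
Pilot → Gate is preserved.
Gate → DepTime is preserved.
Aircraft, Pilot, Gate → DepTime, Origin is preserved.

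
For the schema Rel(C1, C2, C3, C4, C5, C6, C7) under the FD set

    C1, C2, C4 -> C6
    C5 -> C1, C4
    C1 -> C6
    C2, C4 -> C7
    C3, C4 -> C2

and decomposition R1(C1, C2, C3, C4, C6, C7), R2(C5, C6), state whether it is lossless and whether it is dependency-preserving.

Lossless test: (C6)⁺ = {C6}, which is a superkey of neither fragment — lossy.
Dependency preservation: the restricted closure of {C5} across the fragments never reaches {C1, C4}, so C5 → C1, C4 cannot be enforced without a join — not preserved.

lossy and not dependency-preserving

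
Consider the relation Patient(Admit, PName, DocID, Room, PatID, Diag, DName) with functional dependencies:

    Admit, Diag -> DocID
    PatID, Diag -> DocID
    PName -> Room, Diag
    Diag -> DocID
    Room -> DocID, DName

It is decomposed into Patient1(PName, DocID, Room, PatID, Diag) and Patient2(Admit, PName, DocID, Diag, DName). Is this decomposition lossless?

No

Common attributes: Patient1 ∩ Patient2 = {PName, DocID, Diag}.
Closure of {PName, DocID, Diag}: PName → Room, Diag applies, adding Room; Room → DocID, DName applies, adding DName. So (PName, DocID, Diag)⁺ = {PName, DocID, Room, Diag, DName}.
The closure contains neither all of Patient1 = {PName, DocID, Room, PatID, Diag} nor all of Patient2 = {Admit, PName, DocID, Diag, DName}, so the common attributes are not a superkey of either fragment. The join is lossy.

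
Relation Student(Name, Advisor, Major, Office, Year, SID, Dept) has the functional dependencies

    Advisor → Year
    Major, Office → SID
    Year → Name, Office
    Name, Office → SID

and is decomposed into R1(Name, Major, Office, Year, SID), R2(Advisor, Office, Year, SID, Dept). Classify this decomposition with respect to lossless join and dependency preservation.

lossy but dependency-preserving

Lossless test: (Office, Year, SID)⁺ = {Name, Office, Year, SID}, which is a superkey of neither fragment — lossy.
Dependency preservation: every FD's attributes lie within a single fragment, so each can be enforced locally — preserved.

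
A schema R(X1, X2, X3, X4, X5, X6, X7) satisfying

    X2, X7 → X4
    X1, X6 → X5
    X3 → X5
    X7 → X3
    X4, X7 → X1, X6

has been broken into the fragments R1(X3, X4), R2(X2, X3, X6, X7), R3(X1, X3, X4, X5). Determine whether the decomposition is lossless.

No

Chase test. Columns are X1, X2, X3, X4, X5, X6, X7; row i has aⱼ where attribute j ∈ Ri, else bᵢⱼ.
Initial tableau (one row per fragment):
  row 1: b11 b12 a3 a4 b15 b16 b17
  row 2: b21 a2 a3 b24 b25 a6 a7
  row 3: a1 b32 a3 a4 a5 b36 b37
Rows 1 and 2 agree on X3; apply X3→X5 and equate their X5 entries.
Rows 1 and 3 agree on X3; apply X3→X5 and equate their X5 entries.
No row becomes fully distinguished — the join is lossy.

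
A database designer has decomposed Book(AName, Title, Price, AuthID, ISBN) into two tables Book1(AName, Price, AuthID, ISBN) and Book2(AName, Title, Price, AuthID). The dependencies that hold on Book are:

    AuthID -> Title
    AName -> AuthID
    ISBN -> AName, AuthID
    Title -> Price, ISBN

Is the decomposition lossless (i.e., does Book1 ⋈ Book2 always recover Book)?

Common attributes: Book1 ∩ Book2 = {AName, Price, AuthID}.
Closure of {AName, Price, AuthID}: AuthID → Title applies, adding Title; Title → Price, ISBN applies, adding ISBN. So (AName, Price, AuthID)⁺ = {AName, Title, Price, AuthID, ISBN}.
This closure contains every attribute of Book1, so Book1 ∩ Book2 → Book1. The join is lossless.

Yes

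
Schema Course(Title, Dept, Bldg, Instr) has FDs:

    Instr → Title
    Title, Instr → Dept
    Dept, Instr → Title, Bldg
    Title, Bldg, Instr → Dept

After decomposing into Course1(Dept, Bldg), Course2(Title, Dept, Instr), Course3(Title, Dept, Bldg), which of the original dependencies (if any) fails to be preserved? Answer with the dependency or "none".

Dept, Instr → Title, Bldg

Check Dept, Instr → Title, Bldg: no single fragment contains all of {Title, Dept, Bldg, Instr}, and the restricted closure of {Dept, Instr} across the fragments never reaches {Title, Bldg}.
Instr → Title is preserved.
Title, Instr → Dept is preserved.
Title, Bldg, Instr → Dept is preserved.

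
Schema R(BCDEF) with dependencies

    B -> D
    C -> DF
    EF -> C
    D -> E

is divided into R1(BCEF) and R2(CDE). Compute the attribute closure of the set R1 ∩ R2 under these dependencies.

R1 ∩ R2 = {CE}.
C → DF applies, adding DF
Closure: {CDEF}.

CDEF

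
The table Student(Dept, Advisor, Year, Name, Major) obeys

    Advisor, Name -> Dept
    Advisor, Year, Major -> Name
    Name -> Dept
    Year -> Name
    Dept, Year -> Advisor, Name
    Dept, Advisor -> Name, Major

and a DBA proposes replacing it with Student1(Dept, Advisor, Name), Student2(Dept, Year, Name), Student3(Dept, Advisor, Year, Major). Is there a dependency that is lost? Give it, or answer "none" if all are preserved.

none

Advisor, Name → Dept lies within Student1.
Advisor, Year, Major → Name: restricted closure across fragments reaches Name.
Name → Dept lies within Student1.
Year → Name lies within Student2.
Dept, Year → Advisor, Name: restricted closure across fragments reaches Advisor, Name.
Dept, Advisor → Name, Major: restricted closure across fragments reaches Name, Major.
Every dependency is enforceable on the fragments, so the decomposition is dependency-preserving.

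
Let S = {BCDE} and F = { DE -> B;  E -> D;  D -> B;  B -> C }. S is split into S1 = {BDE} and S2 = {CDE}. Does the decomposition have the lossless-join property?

Common attributes: S1 ∩ S2 = {DE}.
Closure of {DE}: DE → B applies, adding B; B → C applies, adding C. So (DE)⁺ = {BCDE}.
This closure contains every attribute of S1, so S1 ∩ S2 → S1. The join is lossless.

Yes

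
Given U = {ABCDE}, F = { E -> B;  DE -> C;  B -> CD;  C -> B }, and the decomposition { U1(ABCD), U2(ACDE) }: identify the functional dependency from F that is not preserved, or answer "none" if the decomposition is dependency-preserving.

none

E → B: restricted closure across fragments reaches B.
DE → C lies within U2.
B → CD lies within U1.
C → B lies within U1.
Every dependency is enforceable on the fragments, so the decomposition is dependency-preserving.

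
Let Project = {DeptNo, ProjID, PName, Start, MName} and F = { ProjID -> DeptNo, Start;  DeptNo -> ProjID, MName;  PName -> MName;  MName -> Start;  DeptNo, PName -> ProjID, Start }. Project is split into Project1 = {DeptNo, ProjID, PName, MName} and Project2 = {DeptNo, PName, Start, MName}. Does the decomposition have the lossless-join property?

Yes

Common attributes: Project1 ∩ Project2 = {DeptNo, PName, MName}.
Closure of {DeptNo, PName, MName}: DeptNo → ProjID, MName applies, adding ProjID; MName → Start applies, adding Start. So (DeptNo, PName, MName)⁺ = {DeptNo, ProjID, PName, Start, MName}.
This closure contains every attribute of Project1, so Project1 ∩ Project2 → Project1. The join is lossless.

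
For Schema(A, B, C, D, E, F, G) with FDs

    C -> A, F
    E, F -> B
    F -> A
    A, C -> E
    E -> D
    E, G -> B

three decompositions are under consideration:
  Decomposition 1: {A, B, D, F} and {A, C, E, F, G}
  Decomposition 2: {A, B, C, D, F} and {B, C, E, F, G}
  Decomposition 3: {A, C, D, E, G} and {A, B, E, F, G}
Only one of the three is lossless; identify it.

Decomposition 2

Decomposition 1: common = {A, F}, closure = {A, F} → lossy.
Decomposition 2: common = {B, C, F}, closure = {A, B, C, D, E, F} → lossless.
Decomposition 3: common = {A, E, G}, closure = {A, B, D, E, G} → lossy.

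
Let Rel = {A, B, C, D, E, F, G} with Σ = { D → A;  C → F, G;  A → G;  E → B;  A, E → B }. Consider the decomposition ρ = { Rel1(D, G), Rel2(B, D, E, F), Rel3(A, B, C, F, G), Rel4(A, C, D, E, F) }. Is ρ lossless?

Yes

Chase test. Columns are A, B, C, D, E, F, G; row i has aⱼ where attribute j ∈ Reli, else bᵢⱼ.
Initial tableau (one row per fragment):
  row 1: b11 b12 b13 a4 b15 b16 a7
  row 2: b21 a2 b23 a4 a5 a6 b27
  row 3: a1 a2 a3 b34 b35 a6 a7
  row 4: a1 b42 a3 a4 a5 a6 b47
Rows 1 and 2 agree on D; apply D→A and equate their A entries.
Rows 1 and 4 agree on D; apply D→A and equate their A entries.
Rows 3 and 4 agree on C; apply C→F, G and equate their F, G entries.
Rows 1 and 2 agree on A; apply A→G and equate their G entries.
Rows 2 and 4 agree on E; apply E→B and equate their B entries.
Row 4 is now all distinguished symbols — the join is lossless.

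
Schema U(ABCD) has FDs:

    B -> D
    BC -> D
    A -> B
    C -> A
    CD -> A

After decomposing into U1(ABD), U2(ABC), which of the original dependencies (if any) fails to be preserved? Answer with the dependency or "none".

B → D lies within U1.
BC → D: restricted closure across fragments reaches D.
A → B lies within U1.
C → A lies within U2.
CD → A: restricted closure across fragments reaches A.
Every dependency is enforceable on the fragments, so the decomposition is dependency-preserving.

none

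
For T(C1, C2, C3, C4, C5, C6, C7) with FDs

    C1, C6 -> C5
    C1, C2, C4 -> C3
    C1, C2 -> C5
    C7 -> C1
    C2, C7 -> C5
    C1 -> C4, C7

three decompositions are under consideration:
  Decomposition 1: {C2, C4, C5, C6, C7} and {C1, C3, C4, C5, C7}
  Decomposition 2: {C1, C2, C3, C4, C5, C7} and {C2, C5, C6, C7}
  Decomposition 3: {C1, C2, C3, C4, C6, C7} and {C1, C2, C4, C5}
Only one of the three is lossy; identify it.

Decomposition 1

Decomposition 1: common = {C4, C5, C7}, closure = {C1, C4, C5, C7} → lossy.
Decomposition 2: common = {C2, C5, C7}, closure = {C1, C2, C3, C4, C5, C7} → lossless.
Decomposition 3: common = {C1, C2, C4}, closure = {C1, C2, C3, C4, C5, C7} → lossless.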